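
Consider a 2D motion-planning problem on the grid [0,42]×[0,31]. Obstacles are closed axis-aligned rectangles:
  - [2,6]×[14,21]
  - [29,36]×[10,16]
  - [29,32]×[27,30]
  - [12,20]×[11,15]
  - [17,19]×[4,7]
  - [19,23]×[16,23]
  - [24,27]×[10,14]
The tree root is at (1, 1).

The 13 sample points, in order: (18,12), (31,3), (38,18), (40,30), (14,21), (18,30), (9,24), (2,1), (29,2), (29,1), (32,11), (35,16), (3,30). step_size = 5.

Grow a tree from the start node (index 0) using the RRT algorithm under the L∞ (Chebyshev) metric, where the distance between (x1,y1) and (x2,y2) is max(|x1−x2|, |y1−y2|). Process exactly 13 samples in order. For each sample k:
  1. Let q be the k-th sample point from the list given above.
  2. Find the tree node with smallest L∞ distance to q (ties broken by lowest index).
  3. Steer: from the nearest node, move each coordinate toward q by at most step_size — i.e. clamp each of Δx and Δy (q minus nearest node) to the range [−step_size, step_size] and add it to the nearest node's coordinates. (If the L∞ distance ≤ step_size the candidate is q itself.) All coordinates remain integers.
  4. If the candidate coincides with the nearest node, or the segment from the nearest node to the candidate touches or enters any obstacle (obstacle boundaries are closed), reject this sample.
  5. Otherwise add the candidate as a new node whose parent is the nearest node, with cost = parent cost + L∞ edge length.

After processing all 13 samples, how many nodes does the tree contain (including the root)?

Node count: 6

1. q=(18,12) nearest=0 d=17 new=(6,6) → add node 1 parent=0 cost=5
2. q=(31,3) nearest=1 d=25 new=(11,3) → add node 2 parent=1 cost=10
3. q=(38,18) nearest=2 d=27 new=(16,8) → add node 3 parent=2 cost=15
4. q=(40,30) nearest=3 d=24 new=(21,13) → blocked by [12,20]×[11,15], reject
5. q=(14,21) nearest=3 d=13 new=(14,13) → blocked by [12,20]×[11,15], reject
6. q=(18,30) nearest=3 d=22 new=(18,13) → blocked by [12,20]×[11,15], reject
7. q=(9,24) nearest=3 d=16 new=(11,13) → blocked by [12,20]×[11,15], reject
8. q=(2,1) nearest=0 d=1 new=(2,1) → add node 4 parent=0 cost=1
9. q=(29,2) nearest=3 d=13 new=(21,3) → blocked by [17,19]×[4,7], reject
10. q=(29,1) nearest=3 d=13 new=(21,3) → blocked by [17,19]×[4,7], reject
11. q=(32,11) nearest=3 d=16 new=(21,11) → add node 5 parent=3 cost=20
12. q=(35,16) nearest=5 d=14 new=(26,16) → blocked by [24,27]×[10,14], reject
13. q=(3,30) nearest=5 d=19 new=(16,16) → blocked by [12,20]×[11,15], reject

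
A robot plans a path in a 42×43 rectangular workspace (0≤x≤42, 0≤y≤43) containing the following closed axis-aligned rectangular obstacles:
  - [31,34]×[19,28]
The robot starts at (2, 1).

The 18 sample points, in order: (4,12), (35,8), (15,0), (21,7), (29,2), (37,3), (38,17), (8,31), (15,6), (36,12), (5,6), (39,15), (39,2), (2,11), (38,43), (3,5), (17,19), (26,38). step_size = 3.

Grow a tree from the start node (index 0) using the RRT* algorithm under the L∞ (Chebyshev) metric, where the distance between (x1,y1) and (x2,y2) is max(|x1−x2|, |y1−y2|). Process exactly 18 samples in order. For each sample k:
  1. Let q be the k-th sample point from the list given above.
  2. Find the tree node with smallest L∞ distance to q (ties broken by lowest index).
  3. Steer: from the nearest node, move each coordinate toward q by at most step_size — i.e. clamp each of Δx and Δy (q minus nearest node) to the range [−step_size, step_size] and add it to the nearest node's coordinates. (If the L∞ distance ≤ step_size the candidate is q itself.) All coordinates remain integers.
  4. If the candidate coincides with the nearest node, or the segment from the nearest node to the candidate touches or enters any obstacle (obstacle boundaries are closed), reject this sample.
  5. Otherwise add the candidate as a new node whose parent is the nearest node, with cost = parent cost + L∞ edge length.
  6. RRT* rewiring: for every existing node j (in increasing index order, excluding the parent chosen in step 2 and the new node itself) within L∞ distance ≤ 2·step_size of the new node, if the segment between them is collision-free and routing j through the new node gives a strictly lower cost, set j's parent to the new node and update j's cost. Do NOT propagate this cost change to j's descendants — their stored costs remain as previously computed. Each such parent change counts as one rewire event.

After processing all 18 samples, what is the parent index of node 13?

Parent of node 13: 12

1. q=(4,12) nearest=0 d=11 new=(4,4) → add node 1 parent=0 cost=3
2. q=(35,8) nearest=1 d=31 new=(7,7) → add node 2 parent=1 cost=6
3. q=(15,0) nearest=2 d=8 new=(10,4) → add node 3 parent=2 cost=9
4. q=(21,7) nearest=3 d=11 new=(13,7) → add node 4 parent=3 cost=12
5. q=(29,2) nearest=4 d=16 new=(16,4) → add node 5 parent=4 cost=15
6. q=(37,3) nearest=5 d=21 new=(19,3) → add node 6 parent=5 cost=18
7. q=(38,17) nearest=6 d=19 new=(22,6) → add node 7 parent=6 cost=21
8. q=(8,31) nearest=2 d=24 new=(8,10) → add node 8 parent=2 cost=9
9. q=(15,6) nearest=4 d=2 new=(15,6) → add node 9 parent=4 cost=14
10. q=(36,12) nearest=7 d=14 new=(25,9) → add node 10 parent=7 cost=24
11. q=(5,6) nearest=1 d=2 new=(5,6) → add node 11 parent=1 cost=5
12. q=(39,15) nearest=10 d=14 new=(28,12) → add node 12 parent=10 cost=27
13. q=(39,2) nearest=12 d=11 new=(31,9) → add node 13 parent=12 cost=30
14. q=(2,11) nearest=2 d=5 new=(4,10) → add node 14 parent=2 cost=9
15. q=(38,43) nearest=12 d=31 new=(31,15) → add node 15 parent=12 cost=30
16. q=(3,5) nearest=1 d=1 new=(3,5) → add node 16 parent=1 cost=4
17. q=(17,19) nearest=8 d=9 new=(11,13) → add node 17 parent=8 cost=12
18. q=(26,38) nearest=15 d=23 new=(28,18) → add node 18 parent=15 cost=33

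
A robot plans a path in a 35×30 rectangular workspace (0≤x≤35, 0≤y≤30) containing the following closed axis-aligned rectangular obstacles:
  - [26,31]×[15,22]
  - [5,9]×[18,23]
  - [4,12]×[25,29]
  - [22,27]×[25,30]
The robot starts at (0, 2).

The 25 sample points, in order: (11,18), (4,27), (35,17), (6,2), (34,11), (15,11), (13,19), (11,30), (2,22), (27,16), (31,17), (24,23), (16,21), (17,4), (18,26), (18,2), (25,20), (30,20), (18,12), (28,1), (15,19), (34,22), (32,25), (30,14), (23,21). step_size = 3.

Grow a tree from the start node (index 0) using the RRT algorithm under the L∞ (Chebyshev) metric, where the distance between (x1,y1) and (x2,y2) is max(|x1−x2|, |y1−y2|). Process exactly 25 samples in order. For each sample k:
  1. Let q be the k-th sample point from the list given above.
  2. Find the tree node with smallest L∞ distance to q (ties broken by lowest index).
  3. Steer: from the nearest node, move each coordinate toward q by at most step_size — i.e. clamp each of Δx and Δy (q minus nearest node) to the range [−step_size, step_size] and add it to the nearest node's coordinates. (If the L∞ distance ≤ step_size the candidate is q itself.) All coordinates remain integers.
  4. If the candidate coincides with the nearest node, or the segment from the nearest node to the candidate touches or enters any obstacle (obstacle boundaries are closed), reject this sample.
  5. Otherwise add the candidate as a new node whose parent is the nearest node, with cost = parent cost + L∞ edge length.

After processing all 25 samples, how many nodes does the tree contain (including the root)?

Node count: 22

1. q=(11,18) nearest=0 d=16 new=(3,5) → add node 1 parent=0 cost=3
2. q=(4,27) nearest=1 d=22 new=(4,8) → add node 2 parent=1 cost=6
3. q=(35,17) nearest=2 d=31 new=(7,11) → add node 3 parent=2 cost=9
4. q=(6,2) nearest=1 d=3 new=(6,2) → add node 4 parent=1 cost=6
5. q=(34,11) nearest=3 d=27 new=(10,11) → add node 5 parent=3 cost=12
6. q=(15,11) nearest=5 d=5 new=(13,11) → add node 6 parent=5 cost=15
7. q=(13,19) nearest=3 d=8 new=(10,14) → add node 7 parent=3 cost=12
8. q=(11,30) nearest=7 d=16 new=(11,17) → add node 8 parent=7 cost=15
9. q=(2,22) nearest=7 d=8 new=(7,17) → add node 9 parent=7 cost=15
10. q=(27,16) nearest=6 d=14 new=(16,14) → add node 10 parent=6 cost=18
11. q=(31,17) nearest=10 d=15 new=(19,17) → add node 11 parent=10 cost=21
12. q=(24,23) nearest=11 d=6 new=(22,20) → add node 12 parent=11 cost=24
13. q=(16,21) nearest=11 d=4 new=(16,20) → add node 13 parent=11 cost=24
14. q=(17,4) nearest=5 d=7 new=(13,8) → add node 14 parent=5 cost=15
15. q=(18,26) nearest=12 d=6 new=(19,23) → add node 15 parent=12 cost=27
16. q=(18,2) nearest=14 d=6 new=(16,5) → add node 16 parent=14 cost=18
17. q=(25,20) nearest=12 d=3 new=(25,20) → add node 17 parent=12 cost=27
18. q=(30,20) nearest=17 d=5 new=(28,20) → blocked by [26,31]×[15,22], reject
19. q=(18,12) nearest=10 d=2 new=(18,12) → add node 18 parent=10 cost=20
20. q=(28,1) nearest=18 d=11 new=(21,9) → add node 19 parent=18 cost=23
21. q=(15,19) nearest=13 d=1 new=(15,19) → add node 20 parent=13 cost=25
22. q=(34,22) nearest=17 d=9 new=(28,22) → blocked by [26,31]×[15,22], reject
23. q=(32,25) nearest=17 d=7 new=(28,23) → blocked by [26,31]×[15,22], reject
24. q=(30,14) nearest=17 d=6 new=(28,17) → blocked by [26,31]×[15,22], reject
25. q=(23,21) nearest=12 d=1 new=(23,21) → add node 21 parent=12 cost=25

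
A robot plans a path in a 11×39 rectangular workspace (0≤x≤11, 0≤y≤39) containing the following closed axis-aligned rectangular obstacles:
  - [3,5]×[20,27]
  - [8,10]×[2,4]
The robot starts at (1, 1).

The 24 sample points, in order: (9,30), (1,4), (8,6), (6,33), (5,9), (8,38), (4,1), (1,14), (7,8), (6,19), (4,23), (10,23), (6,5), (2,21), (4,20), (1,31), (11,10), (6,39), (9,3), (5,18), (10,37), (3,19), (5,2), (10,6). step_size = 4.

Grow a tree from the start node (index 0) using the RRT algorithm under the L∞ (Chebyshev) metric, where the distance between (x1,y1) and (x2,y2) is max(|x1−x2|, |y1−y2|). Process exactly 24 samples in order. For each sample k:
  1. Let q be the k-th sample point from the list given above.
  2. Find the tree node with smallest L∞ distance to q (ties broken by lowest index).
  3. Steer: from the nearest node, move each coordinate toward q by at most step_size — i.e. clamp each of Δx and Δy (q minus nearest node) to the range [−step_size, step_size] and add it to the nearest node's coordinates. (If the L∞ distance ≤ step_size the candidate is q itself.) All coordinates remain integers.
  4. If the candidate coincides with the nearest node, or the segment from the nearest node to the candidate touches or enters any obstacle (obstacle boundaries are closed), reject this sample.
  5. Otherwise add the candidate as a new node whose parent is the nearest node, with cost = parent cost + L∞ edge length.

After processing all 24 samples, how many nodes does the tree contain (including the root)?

1. q=(9,30) nearest=0 d=29 new=(5,5) → add node 1 parent=0 cost=4
2. q=(1,4) nearest=0 d=3 new=(1,4) → add node 2 parent=0 cost=3
3. q=(8,6) nearest=1 d=3 new=(8,6) → add node 3 parent=1 cost=7
4. q=(6,33) nearest=3 d=27 new=(6,10) → add node 4 parent=3 cost=11
5. q=(5,9) nearest=4 d=1 new=(5,9) → add node 5 parent=4 cost=12
6. q=(8,38) nearest=4 d=28 new=(8,14) → add node 6 parent=4 cost=15
7. q=(4,1) nearest=0 d=3 new=(4,1) → add node 7 parent=0 cost=3
8. q=(1,14) nearest=4 d=5 new=(2,14) → add node 8 parent=4 cost=15
9. q=(7,8) nearest=3 d=2 new=(7,8) → add node 9 parent=3 cost=9
10. q=(6,19) nearest=6 d=5 new=(6,18) → add node 10 parent=6 cost=19
11. q=(4,23) nearest=10 d=5 new=(4,22) → blocked by [3,5]×[20,27], reject
12. q=(10,23) nearest=10 d=5 new=(10,22) → add node 11 parent=10 cost=23
13. q=(6,5) nearest=1 d=1 new=(6,5) → add node 12 parent=1 cost=5
14. q=(2,21) nearest=10 d=4 new=(2,21) → blocked by [3,5]×[20,27], reject
15. q=(4,20) nearest=10 d=2 new=(4,20) → blocked by [3,5]×[20,27], reject
16. q=(1,31) nearest=11 d=9 new=(6,26) → add node 13 parent=11 cost=27
17. q=(11,10) nearest=3 d=4 new=(11,10) → add node 14 parent=3 cost=11
18. q=(6,39) nearest=13 d=13 new=(6,30) → add node 15 parent=13 cost=31
19. q=(9,3) nearest=3 d=3 new=(9,3) → blocked by [8,10]×[2,4], reject
20. q=(5,18) nearest=10 d=1 new=(5,18) → add node 16 parent=10 cost=20
21. q=(10,37) nearest=15 d=7 new=(10,34) → add node 17 parent=15 cost=35
22. q=(3,19) nearest=16 d=2 new=(3,19) → add node 18 parent=16 cost=22
23. q=(5,2) nearest=7 d=1 new=(5,2) → add node 19 parent=7 cost=4
24. q=(10,6) nearest=3 d=2 new=(10,6) → add node 20 parent=3 cost=9

Node count: 21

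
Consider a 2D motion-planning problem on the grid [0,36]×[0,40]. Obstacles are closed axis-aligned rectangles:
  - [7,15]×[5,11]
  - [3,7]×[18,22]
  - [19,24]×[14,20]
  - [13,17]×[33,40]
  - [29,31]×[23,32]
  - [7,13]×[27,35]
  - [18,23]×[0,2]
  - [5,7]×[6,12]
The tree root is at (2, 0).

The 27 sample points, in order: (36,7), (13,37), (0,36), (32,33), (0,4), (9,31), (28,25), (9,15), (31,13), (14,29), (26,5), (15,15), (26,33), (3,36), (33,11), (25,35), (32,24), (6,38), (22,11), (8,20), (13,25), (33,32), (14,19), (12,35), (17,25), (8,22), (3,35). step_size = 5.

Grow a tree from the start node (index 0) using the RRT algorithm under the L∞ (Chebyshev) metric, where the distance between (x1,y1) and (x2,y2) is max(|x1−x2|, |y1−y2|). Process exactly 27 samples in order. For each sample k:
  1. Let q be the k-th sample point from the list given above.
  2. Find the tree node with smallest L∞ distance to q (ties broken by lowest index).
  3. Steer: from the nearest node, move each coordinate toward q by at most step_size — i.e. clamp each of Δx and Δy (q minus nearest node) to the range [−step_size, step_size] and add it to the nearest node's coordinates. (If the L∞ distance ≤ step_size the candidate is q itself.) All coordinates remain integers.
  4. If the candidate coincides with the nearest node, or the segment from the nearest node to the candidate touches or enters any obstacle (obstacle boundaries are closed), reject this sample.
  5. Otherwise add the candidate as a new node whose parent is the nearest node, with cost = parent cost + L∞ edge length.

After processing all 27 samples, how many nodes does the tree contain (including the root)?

Node count: 11

1. q=(36,7) nearest=0 d=34 new=(7,5) → blocked by [7,15]×[5,11], reject
2. q=(13,37) nearest=0 d=37 new=(7,5) → blocked by [7,15]×[5,11], reject
3. q=(0,36) nearest=0 d=36 new=(0,5) → add node 1 parent=0 cost=5
4. q=(32,33) nearest=1 d=32 new=(5,10) → blocked by [5,7]×[6,12], reject
5. q=(0,4) nearest=1 d=1 new=(0,4) → add node 2 parent=1 cost=6
6. q=(9,31) nearest=1 d=26 new=(5,10) → blocked by [5,7]×[6,12], reject
7. q=(28,25) nearest=0 d=26 new=(7,5) → blocked by [7,15]×[5,11], reject
8. q=(9,15) nearest=1 d=10 new=(5,10) → blocked by [5,7]×[6,12], reject
9. q=(31,13) nearest=0 d=29 new=(7,5) → blocked by [7,15]×[5,11], reject
10. q=(14,29) nearest=1 d=24 new=(5,10) → blocked by [5,7]×[6,12], reject
11. q=(26,5) nearest=0 d=24 new=(7,5) → blocked by [7,15]×[5,11], reject
12. q=(15,15) nearest=0 d=15 new=(7,5) → blocked by [7,15]×[5,11], reject
13. q=(26,33) nearest=1 d=28 new=(5,10) → blocked by [5,7]×[6,12], reject
14. q=(3,36) nearest=1 d=31 new=(3,10) → add node 3 parent=1 cost=10
15. q=(33,11) nearest=3 d=30 new=(8,11) → blocked by [7,15]×[5,11], reject
16. q=(25,35) nearest=3 d=25 new=(8,15) → blocked by [5,7]×[6,12], reject
17. q=(32,24) nearest=3 d=29 new=(8,15) → blocked by [5,7]×[6,12], reject
18. q=(6,38) nearest=3 d=28 new=(6,15) → add node 4 parent=3 cost=15
19. q=(22,11) nearest=4 d=16 new=(11,11) → blocked by [7,15]×[5,11], reject
20. q=(8,20) nearest=4 d=5 new=(8,20) → add node 5 parent=4 cost=20
21. q=(13,25) nearest=5 d=5 new=(13,25) → add node 6 parent=5 cost=25
22. q=(33,32) nearest=6 d=20 new=(18,30) → add node 7 parent=6 cost=30
23. q=(14,19) nearest=5 d=6 new=(13,19) → add node 8 parent=5 cost=25
24. q=(12,35) nearest=7 d=6 new=(13,35) → blocked by [13,17]×[33,40], reject
25. q=(17,25) nearest=6 d=4 new=(17,25) → add node 9 parent=6 cost=29
26. q=(8,22) nearest=5 d=2 new=(8,22) → add node 10 parent=5 cost=22
27. q=(3,35) nearest=6 d=10 new=(8,30) → blocked by [7,13]×[27,35], reject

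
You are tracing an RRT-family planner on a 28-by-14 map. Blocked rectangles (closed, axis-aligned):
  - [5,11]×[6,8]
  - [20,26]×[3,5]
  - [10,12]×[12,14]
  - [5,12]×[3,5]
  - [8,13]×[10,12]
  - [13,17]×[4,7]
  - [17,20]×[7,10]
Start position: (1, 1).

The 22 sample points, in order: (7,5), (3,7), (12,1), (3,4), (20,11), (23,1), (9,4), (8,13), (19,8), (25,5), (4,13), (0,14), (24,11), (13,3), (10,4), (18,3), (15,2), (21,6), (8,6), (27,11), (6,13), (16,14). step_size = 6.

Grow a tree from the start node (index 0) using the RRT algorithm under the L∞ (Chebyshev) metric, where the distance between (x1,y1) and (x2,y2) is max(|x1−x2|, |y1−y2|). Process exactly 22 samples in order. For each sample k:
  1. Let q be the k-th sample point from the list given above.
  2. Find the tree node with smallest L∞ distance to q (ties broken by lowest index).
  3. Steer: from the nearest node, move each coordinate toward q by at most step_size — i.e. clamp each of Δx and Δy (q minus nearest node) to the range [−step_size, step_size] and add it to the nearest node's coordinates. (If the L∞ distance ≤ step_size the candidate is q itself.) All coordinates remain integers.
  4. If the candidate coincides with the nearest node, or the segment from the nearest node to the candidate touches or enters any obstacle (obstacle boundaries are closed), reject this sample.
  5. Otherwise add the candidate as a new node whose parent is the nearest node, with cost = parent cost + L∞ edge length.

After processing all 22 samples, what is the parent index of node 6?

1. q=(7,5) nearest=0 d=6 new=(7,5) → blocked by [5,12]×[3,5], reject
2. q=(3,7) nearest=0 d=6 new=(3,7) → add node 1 parent=0 cost=6
3. q=(12,1) nearest=1 d=9 new=(9,1) → blocked by [5,12]×[3,5], reject
4. q=(3,4) nearest=0 d=3 new=(3,4) → add node 2 parent=0 cost=3
5. q=(20,11) nearest=1 d=17 new=(9,11) → blocked by [8,13]×[10,12], reject
6. q=(23,1) nearest=1 d=20 new=(9,1) → blocked by [5,12]×[3,5], reject
7. q=(9,4) nearest=1 d=6 new=(9,4) → blocked by [5,11]×[6,8], reject
8. q=(8,13) nearest=1 d=6 new=(8,13) → add node 3 parent=1 cost=12
9. q=(19,8) nearest=3 d=11 new=(14,8) → blocked by [8,13]×[10,12], reject
10. q=(25,5) nearest=3 d=17 new=(14,7) → blocked by [8,13]×[10,12], reject
11. q=(4,13) nearest=3 d=4 new=(4,13) → add node 4 parent=3 cost=16
12. q=(0,14) nearest=4 d=4 new=(0,14) → add node 5 parent=4 cost=20
13. q=(24,11) nearest=3 d=16 new=(14,11) → blocked by [10,12]×[12,14], reject
14. q=(13,3) nearest=1 d=10 new=(9,3) → blocked by [5,12]×[3,5], reject
15. q=(10,4) nearest=1 d=7 new=(9,4) → blocked by [5,11]×[6,8], reject
16. q=(18,3) nearest=3 d=10 new=(14,7) → blocked by [8,13]×[10,12], reject
17. q=(15,2) nearest=3 d=11 new=(14,7) → blocked by [8,13]×[10,12], reject
18. q=(21,6) nearest=3 d=13 new=(14,7) → blocked by [8,13]×[10,12], reject
19. q=(8,6) nearest=1 d=5 new=(8,6) → blocked by [5,11]×[6,8], reject
20. q=(27,11) nearest=3 d=19 new=(14,11) → blocked by [10,12]×[12,14], reject
21. q=(6,13) nearest=3 d=2 new=(6,13) → add node 6 parent=3 cost=14
22. q=(16,14) nearest=3 d=8 new=(14,14) → blocked by [10,12]×[12,14], reject

Parent of node 6: 3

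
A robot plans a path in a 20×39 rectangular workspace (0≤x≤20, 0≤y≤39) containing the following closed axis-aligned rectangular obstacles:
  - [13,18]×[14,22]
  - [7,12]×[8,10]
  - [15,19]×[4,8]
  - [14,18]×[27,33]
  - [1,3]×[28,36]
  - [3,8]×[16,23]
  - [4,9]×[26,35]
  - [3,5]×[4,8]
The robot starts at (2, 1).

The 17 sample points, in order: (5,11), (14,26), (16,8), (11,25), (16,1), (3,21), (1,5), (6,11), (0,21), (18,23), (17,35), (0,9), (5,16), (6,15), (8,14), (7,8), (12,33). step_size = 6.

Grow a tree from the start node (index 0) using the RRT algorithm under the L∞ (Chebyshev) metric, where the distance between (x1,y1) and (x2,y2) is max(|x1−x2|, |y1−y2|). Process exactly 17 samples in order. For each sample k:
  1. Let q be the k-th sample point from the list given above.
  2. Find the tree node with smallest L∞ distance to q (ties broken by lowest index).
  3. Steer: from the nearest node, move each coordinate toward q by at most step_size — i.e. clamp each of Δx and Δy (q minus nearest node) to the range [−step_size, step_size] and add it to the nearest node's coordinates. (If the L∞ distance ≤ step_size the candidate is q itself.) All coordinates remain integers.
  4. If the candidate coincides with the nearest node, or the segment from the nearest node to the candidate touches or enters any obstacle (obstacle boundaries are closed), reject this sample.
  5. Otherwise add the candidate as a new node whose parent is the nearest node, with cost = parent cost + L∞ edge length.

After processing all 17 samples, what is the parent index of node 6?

Parent of node 6: 5

1. q=(5,11) nearest=0 d=10 new=(5,7) → blocked by [3,5]×[4,8], reject
2. q=(14,26) nearest=0 d=25 new=(8,7) → blocked by [3,5]×[4,8], reject
3. q=(16,8) nearest=0 d=14 new=(8,7) → blocked by [3,5]×[4,8], reject
4. q=(11,25) nearest=0 d=24 new=(8,7) → blocked by [3,5]×[4,8], reject
5. q=(16,1) nearest=0 d=14 new=(8,1) → add node 1 parent=0 cost=6
6. q=(3,21) nearest=0 d=20 new=(3,7) → blocked by [3,5]×[4,8], reject
7. q=(1,5) nearest=0 d=4 new=(1,5) → add node 2 parent=0 cost=4
8. q=(6,11) nearest=2 d=6 new=(6,11) → blocked by [3,5]×[4,8], reject
9. q=(0,21) nearest=2 d=16 new=(0,11) → add node 3 parent=2 cost=10
10. q=(18,23) nearest=2 d=18 new=(7,11) → blocked by [3,5]×[4,8], reject
11. q=(17,35) nearest=3 d=24 new=(6,17) → blocked by [3,8]×[16,23], reject
12. q=(0,9) nearest=3 d=2 new=(0,9) → add node 4 parent=3 cost=12
13. q=(5,16) nearest=3 d=5 new=(5,16) → blocked by [3,8]×[16,23], reject
14. q=(6,15) nearest=3 d=6 new=(6,15) → add node 5 parent=3 cost=16
15. q=(8,14) nearest=5 d=2 new=(8,14) → add node 6 parent=5 cost=18
16. q=(7,8) nearest=2 d=6 new=(7,8) → blocked by [7,12]×[8,10], reject
17. q=(12,33) nearest=5 d=18 new=(12,21) → blocked by [3,8]×[16,23], reject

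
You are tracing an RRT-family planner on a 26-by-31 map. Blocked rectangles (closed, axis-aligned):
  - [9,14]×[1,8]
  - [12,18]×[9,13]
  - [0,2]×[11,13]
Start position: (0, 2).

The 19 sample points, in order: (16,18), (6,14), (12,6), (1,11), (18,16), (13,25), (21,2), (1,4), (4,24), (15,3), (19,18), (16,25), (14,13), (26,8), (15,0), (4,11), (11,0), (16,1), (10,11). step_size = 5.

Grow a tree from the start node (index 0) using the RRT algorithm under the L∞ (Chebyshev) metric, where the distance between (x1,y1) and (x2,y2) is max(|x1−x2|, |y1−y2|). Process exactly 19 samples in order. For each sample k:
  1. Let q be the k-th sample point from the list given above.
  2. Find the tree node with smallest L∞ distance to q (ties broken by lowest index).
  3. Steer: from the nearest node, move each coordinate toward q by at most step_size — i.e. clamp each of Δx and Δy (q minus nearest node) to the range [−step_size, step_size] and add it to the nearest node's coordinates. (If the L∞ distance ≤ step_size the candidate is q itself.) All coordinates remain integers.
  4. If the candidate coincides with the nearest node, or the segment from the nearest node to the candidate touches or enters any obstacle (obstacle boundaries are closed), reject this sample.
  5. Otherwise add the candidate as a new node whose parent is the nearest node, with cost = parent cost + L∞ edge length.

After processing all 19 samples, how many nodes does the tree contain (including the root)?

Node count: 12

1. q=(16,18) nearest=0 d=16 new=(5,7) → add node 1 parent=0 cost=5
2. q=(6,14) nearest=1 d=7 new=(6,12) → add node 2 parent=1 cost=10
3. q=(12,6) nearest=2 d=6 new=(11,7) → blocked by [9,14]×[1,8], reject
4. q=(1,11) nearest=1 d=4 new=(1,11) → blocked by [0,2]×[11,13], reject
5. q=(18,16) nearest=2 d=12 new=(11,16) → add node 3 parent=2 cost=15
6. q=(13,25) nearest=3 d=9 new=(13,21) → add node 4 parent=3 cost=20
7. q=(21,2) nearest=3 d=14 new=(16,11) → blocked by [12,18]×[9,13], reject
8. q=(1,4) nearest=0 d=2 new=(1,4) → add node 5 parent=0 cost=2
9. q=(4,24) nearest=3 d=8 new=(6,21) → add node 6 parent=3 cost=20
10. q=(15,3) nearest=2 d=9 new=(11,7) → blocked by [9,14]×[1,8], reject
11. q=(19,18) nearest=4 d=6 new=(18,18) → add node 7 parent=4 cost=25
12. q=(16,25) nearest=4 d=4 new=(16,25) → add node 8 parent=4 cost=24
13. q=(14,13) nearest=3 d=3 new=(14,13) → blocked by [12,18]×[9,13], reject
14. q=(26,8) nearest=7 d=10 new=(23,13) → add node 9 parent=7 cost=30
15. q=(15,0) nearest=1 d=10 new=(10,2) → blocked by [9,14]×[1,8], reject
16. q=(4,11) nearest=2 d=2 new=(4,11) → add node 10 parent=2 cost=12
17. q=(11,0) nearest=1 d=7 new=(10,2) → blocked by [9,14]×[1,8], reject
18. q=(16,1) nearest=1 d=11 new=(10,2) → blocked by [9,14]×[1,8], reject
19. q=(10,11) nearest=2 d=4 new=(10,11) → add node 11 parent=2 cost=14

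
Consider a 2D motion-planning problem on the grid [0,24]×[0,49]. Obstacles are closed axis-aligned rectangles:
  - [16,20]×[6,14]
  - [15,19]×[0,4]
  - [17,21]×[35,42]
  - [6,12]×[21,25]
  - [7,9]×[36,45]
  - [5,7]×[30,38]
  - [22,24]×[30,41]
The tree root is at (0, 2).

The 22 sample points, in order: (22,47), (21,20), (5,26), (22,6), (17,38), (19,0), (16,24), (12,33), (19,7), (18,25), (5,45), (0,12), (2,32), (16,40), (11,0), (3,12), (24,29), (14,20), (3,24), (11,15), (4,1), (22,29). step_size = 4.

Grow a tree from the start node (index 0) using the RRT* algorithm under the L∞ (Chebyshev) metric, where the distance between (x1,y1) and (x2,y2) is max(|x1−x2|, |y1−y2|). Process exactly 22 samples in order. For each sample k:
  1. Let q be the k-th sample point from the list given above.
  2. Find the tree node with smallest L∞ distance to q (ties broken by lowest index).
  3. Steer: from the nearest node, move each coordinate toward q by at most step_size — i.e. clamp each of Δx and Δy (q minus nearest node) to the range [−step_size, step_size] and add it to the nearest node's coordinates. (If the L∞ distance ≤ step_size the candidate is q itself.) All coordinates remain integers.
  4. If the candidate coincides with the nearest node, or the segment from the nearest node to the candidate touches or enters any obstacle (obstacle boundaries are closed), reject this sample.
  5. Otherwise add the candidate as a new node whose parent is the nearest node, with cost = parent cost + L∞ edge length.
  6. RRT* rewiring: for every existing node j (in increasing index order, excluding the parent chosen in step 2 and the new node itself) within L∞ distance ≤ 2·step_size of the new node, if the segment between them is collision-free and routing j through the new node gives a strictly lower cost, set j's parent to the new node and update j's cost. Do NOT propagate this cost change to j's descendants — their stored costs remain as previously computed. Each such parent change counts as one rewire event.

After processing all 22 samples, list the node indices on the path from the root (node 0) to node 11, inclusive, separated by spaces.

1. q=(22,47) nearest=0 d=45 new=(4,6) → add node 1 parent=0 cost=4
2. q=(21,20) nearest=1 d=17 new=(8,10) → add node 2 parent=1 cost=8
3. q=(5,26) nearest=2 d=16 new=(5,14) → add node 3 parent=2 cost=12
4. q=(22,6) nearest=2 d=14 new=(12,6) → add node 4 parent=2 cost=12
5. q=(17,38) nearest=3 d=24 new=(9,18) → add node 5 parent=3 cost=16
6. q=(19,0) nearest=4 d=7 new=(16,2) → blocked by [15,19]×[0,4], reject
7. q=(16,24) nearest=5 d=7 new=(13,22) → blocked by [6,12]×[21,25], reject
8. q=(12,33) nearest=5 d=15 new=(12,22) → blocked by [6,12]×[21,25], reject
9. q=(19,7) nearest=4 d=7 new=(16,7) → blocked by [16,20]×[6,14], reject
10. q=(18,25) nearest=5 d=9 new=(13,22) → blocked by [6,12]×[21,25], reject
11. q=(5,45) nearest=5 d=27 new=(5,22) → blocked by [6,12]×[21,25], reject
12. q=(0,12) nearest=3 d=5 new=(1,12) → add node 6 parent=3 cost=16
13. q=(2,32) nearest=5 d=14 new=(5,22) → blocked by [6,12]×[21,25], reject
14. q=(16,40) nearest=5 d=22 new=(13,22) → blocked by [6,12]×[21,25], reject
15. q=(11,0) nearest=4 d=6 new=(11,2) → add node 7 parent=4 cost=16
16. q=(3,12) nearest=3 d=2 new=(3,12) → add node 8 parent=3 cost=14
17. q=(24,29) nearest=5 d=15 new=(13,22) → blocked by [6,12]×[21,25], reject
18. q=(14,20) nearest=5 d=5 new=(13,20) → add node 9 parent=5 cost=20
19. q=(3,24) nearest=5 d=6 new=(5,22) → blocked by [6,12]×[21,25], reject
20. q=(11,15) nearest=5 d=3 new=(11,15) → add node 10 parent=5 cost=19
21. q=(4,1) nearest=0 d=4 new=(4,1) → add node 11 parent=0 cost=4; rewire 7→11 (11<16)
22. q=(22,29) nearest=9 d=9 new=(17,24) → add node 12 parent=9 cost=24

Path: 0 11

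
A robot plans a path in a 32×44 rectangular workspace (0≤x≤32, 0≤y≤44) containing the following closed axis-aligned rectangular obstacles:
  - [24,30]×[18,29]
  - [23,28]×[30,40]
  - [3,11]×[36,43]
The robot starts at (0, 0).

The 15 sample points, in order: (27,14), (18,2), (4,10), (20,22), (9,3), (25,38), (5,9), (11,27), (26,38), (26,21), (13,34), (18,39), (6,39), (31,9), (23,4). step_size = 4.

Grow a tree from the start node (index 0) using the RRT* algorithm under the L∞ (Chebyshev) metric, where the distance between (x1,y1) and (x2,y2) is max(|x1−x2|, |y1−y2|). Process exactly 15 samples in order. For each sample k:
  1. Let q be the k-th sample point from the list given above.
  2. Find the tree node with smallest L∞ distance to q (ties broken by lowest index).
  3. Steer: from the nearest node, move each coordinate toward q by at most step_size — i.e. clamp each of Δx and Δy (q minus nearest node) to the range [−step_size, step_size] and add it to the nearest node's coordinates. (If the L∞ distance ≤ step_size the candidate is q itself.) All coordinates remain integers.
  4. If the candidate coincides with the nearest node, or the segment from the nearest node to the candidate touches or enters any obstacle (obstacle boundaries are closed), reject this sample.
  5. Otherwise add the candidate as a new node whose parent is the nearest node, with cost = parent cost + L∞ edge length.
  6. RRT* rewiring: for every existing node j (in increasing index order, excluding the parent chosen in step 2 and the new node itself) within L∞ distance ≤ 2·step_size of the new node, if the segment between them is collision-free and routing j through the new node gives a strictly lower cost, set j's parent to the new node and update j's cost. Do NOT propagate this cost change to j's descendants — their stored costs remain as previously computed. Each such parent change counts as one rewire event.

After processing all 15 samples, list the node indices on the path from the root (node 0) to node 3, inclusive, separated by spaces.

1. q=(27,14) nearest=0 d=27 new=(4,4) → add node 1 parent=0 cost=4
2. q=(18,2) nearest=1 d=14 new=(8,2) → add node 2 parent=1 cost=8
3. q=(4,10) nearest=1 d=6 new=(4,8) → add node 3 parent=1 cost=8
4. q=(20,22) nearest=3 d=16 new=(8,12) → add node 4 parent=3 cost=12
5. q=(9,3) nearest=2 d=1 new=(9,3) → add node 5 parent=2 cost=9
6. q=(25,38) nearest=4 d=26 new=(12,16) → add node 6 parent=4 cost=16
7. q=(5,9) nearest=3 d=1 new=(5,9) → add node 7 parent=3 cost=9
8. q=(11,27) nearest=6 d=11 new=(11,20) → add node 8 parent=6 cost=20
9. q=(26,38) nearest=8 d=18 new=(15,24) → add node 9 parent=8 cost=24
10. q=(26,21) nearest=9 d=11 new=(19,21) → add node 10 parent=9 cost=28
11. q=(13,34) nearest=9 d=10 new=(13,28) → add node 11 parent=9 cost=28
12. q=(18,39) nearest=11 d=11 new=(17,32) → add node 12 parent=11 cost=32
13. q=(6,39) nearest=11 d=11 new=(9,32) → add node 13 parent=11 cost=32
14. q=(31,9) nearest=10 d=12 new=(23,17) → add node 14 parent=10 cost=32
15. q=(23,4) nearest=6 d=12 new=(16,12) → add node 15 parent=6 cost=20; rewire 14→15 (27<32)

Path: 0 1 3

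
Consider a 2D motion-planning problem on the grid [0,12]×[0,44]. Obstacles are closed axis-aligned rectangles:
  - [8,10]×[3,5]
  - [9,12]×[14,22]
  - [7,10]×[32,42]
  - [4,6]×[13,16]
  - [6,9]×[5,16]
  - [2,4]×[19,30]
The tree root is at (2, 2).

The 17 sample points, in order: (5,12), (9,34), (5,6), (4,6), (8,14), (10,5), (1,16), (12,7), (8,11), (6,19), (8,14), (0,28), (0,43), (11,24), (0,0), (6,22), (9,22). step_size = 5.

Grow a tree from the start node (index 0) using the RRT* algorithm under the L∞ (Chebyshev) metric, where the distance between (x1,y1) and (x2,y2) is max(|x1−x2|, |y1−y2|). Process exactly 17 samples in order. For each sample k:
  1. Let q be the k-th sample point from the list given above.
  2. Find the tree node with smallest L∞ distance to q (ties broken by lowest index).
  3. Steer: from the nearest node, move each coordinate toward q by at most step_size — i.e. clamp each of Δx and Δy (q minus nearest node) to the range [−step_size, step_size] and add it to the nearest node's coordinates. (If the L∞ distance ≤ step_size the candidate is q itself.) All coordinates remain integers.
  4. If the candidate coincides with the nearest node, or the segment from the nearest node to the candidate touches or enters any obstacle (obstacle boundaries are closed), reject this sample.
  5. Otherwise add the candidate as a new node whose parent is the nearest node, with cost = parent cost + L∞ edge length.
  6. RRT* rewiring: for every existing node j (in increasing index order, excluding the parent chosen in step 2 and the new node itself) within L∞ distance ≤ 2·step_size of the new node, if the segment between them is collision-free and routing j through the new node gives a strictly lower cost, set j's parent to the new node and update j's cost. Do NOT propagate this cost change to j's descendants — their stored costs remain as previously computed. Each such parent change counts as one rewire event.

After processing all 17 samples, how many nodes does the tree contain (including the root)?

Node count: 8

1. q=(5,12) nearest=0 d=10 new=(5,7) → add node 1 parent=0 cost=5
2. q=(9,34) nearest=1 d=27 new=(9,12) → blocked by [6,9]×[5,16], reject
3. q=(5,6) nearest=1 d=1 new=(5,6) → add node 2 parent=1 cost=6
4. q=(4,6) nearest=1 d=1 new=(4,6) → add node 3 parent=1 cost=6
5. q=(8,14) nearest=1 d=7 new=(8,12) → blocked by [6,9]×[5,16], reject
6. q=(10,5) nearest=1 d=5 new=(10,5) → blocked by [8,10]×[3,5], reject
7. q=(1,16) nearest=1 d=9 new=(1,12) → add node 4 parent=1 cost=10
8. q=(12,7) nearest=1 d=7 new=(10,7) → blocked by [6,9]×[5,16], reject
9. q=(8,11) nearest=1 d=4 new=(8,11) → blocked by [6,9]×[5,16], reject
10. q=(6,19) nearest=4 d=7 new=(6,17) → blocked by [4,6]×[13,16], reject
11. q=(8,14) nearest=1 d=7 new=(8,12) → blocked by [6,9]×[5,16], reject
12. q=(0,28) nearest=4 d=16 new=(0,17) → add node 5 parent=4 cost=15
13. q=(0,43) nearest=5 d=26 new=(0,22) → add node 6 parent=5 cost=20
14. q=(11,24) nearest=5 d=11 new=(5,22) → blocked by [2,4]×[19,30], reject
15. q=(0,0) nearest=0 d=2 new=(0,0) → add node 7 parent=0 cost=2
16. q=(6,22) nearest=5 d=6 new=(5,22) → blocked by [2,4]×[19,30], reject
17. q=(9,22) nearest=5 d=9 new=(5,22) → blocked by [2,4]×[19,30], reject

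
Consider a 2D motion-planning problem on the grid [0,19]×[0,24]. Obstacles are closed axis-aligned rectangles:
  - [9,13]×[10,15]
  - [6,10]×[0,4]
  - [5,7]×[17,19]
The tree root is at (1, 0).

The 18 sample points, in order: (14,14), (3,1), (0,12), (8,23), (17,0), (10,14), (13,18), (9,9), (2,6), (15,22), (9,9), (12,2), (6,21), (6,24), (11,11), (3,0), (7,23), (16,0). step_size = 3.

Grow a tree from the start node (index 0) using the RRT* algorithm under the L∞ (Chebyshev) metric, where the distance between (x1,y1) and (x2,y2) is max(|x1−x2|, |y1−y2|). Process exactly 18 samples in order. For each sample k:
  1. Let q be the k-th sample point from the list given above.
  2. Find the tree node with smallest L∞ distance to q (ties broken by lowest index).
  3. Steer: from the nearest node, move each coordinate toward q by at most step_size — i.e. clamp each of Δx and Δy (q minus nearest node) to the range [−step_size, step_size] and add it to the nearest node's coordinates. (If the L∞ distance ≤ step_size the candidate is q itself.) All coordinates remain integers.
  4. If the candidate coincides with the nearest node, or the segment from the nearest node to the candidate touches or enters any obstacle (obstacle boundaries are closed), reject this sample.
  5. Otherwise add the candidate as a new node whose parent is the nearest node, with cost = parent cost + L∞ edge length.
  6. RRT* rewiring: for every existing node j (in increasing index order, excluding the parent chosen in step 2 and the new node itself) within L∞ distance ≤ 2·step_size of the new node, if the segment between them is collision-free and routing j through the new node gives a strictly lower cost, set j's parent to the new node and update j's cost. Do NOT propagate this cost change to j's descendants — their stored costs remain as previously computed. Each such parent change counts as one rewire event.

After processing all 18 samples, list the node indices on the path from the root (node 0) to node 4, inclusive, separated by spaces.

1. q=(14,14) nearest=0 d=14 new=(4,3) → add node 1 parent=0 cost=3
2. q=(3,1) nearest=0 d=2 new=(3,1) → add node 2 parent=0 cost=2
3. q=(0,12) nearest=1 d=9 new=(1,6) → add node 3 parent=1 cost=6
4. q=(8,23) nearest=3 d=17 new=(4,9) → add node 4 parent=3 cost=9
5. q=(17,0) nearest=1 d=13 new=(7,0) → blocked by [6,10]×[0,4], reject
6. q=(10,14) nearest=4 d=6 new=(7,12) → add node 5 parent=4 cost=12
7. q=(13,18) nearest=5 d=6 new=(10,15) → blocked by [9,13]×[10,15], reject
8. q=(9,9) nearest=5 d=3 new=(9,9) → add node 6 parent=5 cost=15
9. q=(2,6) nearest=3 d=1 new=(2,6) → add node 7 parent=3 cost=7
10. q=(15,22) nearest=5 d=10 new=(10,15) → blocked by [9,13]×[10,15], reject
11. q=(9,9) nearest=6 d=0 → coincident, reject
12. q=(12,2) nearest=6 d=7 new=(12,6) → add node 8 parent=6 cost=18
13. q=(6,21) nearest=5 d=9 new=(6,15) → add node 9 parent=5 cost=15
14. q=(6,24) nearest=9 d=9 new=(6,18) → blocked by [5,7]×[17,19], reject
15. q=(11,11) nearest=6 d=2 new=(11,11) → blocked by [9,13]×[10,15], reject
16. q=(3,0) nearest=2 d=1 new=(3,0) → add node 10 parent=2 cost=3
17. q=(7,23) nearest=9 d=8 new=(7,18) → blocked by [5,7]×[17,19], reject
18. q=(16,0) nearest=8 d=6 new=(15,3) → add node 11 parent=8 cost=21

Path: 0 1 3 4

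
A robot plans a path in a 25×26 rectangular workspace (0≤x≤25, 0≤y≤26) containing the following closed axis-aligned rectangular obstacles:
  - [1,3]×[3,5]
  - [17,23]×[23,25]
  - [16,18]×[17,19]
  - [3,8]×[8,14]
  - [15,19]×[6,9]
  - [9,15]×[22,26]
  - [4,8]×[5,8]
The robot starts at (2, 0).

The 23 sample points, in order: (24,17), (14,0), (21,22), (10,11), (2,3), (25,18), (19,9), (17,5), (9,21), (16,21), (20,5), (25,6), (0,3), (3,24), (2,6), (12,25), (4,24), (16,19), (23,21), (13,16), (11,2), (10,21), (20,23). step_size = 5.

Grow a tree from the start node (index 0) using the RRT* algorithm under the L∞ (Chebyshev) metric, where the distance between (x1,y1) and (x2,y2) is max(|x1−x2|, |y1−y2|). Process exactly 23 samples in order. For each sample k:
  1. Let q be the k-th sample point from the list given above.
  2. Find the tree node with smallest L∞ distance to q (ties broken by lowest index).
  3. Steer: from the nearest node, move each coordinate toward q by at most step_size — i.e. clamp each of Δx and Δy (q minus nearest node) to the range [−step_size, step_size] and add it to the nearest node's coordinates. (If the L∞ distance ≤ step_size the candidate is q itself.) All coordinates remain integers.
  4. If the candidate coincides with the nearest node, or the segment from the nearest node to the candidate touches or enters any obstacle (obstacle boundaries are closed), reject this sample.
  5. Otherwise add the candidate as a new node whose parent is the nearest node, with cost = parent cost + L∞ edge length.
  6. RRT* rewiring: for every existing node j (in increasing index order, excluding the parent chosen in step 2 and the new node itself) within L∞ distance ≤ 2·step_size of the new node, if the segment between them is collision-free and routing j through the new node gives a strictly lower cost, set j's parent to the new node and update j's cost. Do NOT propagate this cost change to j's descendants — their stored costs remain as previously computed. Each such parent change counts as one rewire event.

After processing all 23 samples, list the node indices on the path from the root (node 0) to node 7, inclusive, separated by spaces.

1. q=(24,17) nearest=0 d=22 new=(7,5) → blocked by [4,8]×[5,8], reject
2. q=(14,0) nearest=0 d=12 new=(7,0) → add node 1 parent=0 cost=5
3. q=(21,22) nearest=0 d=22 new=(7,5) → blocked by [4,8]×[5,8], reject
4. q=(10,11) nearest=0 d=11 new=(7,5) → blocked by [4,8]×[5,8], reject
5. q=(2,3) nearest=0 d=3 new=(2,3) → blocked by [1,3]×[3,5], reject
6. q=(25,18) nearest=1 d=18 new=(12,5) → add node 2 parent=1 cost=10
7. q=(19,9) nearest=2 d=7 new=(17,9) → blocked by [15,19]×[6,9], reject
8. q=(17,5) nearest=2 d=5 new=(17,5) → add node 3 parent=2 cost=15
9. q=(9,21) nearest=2 d=16 new=(9,10) → add node 4 parent=2 cost=15
10. q=(16,21) nearest=4 d=11 new=(14,15) → add node 5 parent=4 cost=20
11. q=(20,5) nearest=3 d=3 new=(20,5) → add node 6 parent=3 cost=18
12. q=(25,6) nearest=6 d=5 new=(25,6) → add node 7 parent=6 cost=23
13. q=(0,3) nearest=0 d=3 new=(0,3) → add node 8 parent=0 cost=3
14. q=(3,24) nearest=5 d=11 new=(9,20) → add node 9 parent=5 cost=25
15. q=(2,6) nearest=8 d=3 new=(2,6) → blocked by [1,3]×[3,5], reject
16. q=(12,25) nearest=9 d=5 new=(12,25) → blocked by [9,15]×[22,26], reject
17. q=(4,24) nearest=9 d=5 new=(4,24) → add node 10 parent=9 cost=30
18. q=(16,19) nearest=5 d=4 new=(16,19) → blocked by [16,18]×[17,19], reject
19. q=(23,21) nearest=5 d=9 new=(19,20) → blocked by [16,18]×[17,19], reject
20. q=(13,16) nearest=5 d=1 new=(13,16) → add node 11 parent=5 cost=21
21. q=(11,2) nearest=2 d=3 new=(11,2) → add node 12 parent=2 cost=13
22. q=(10,21) nearest=9 d=1 new=(10,21) → add node 13 parent=9 cost=26
23. q=(20,23) nearest=11 d=7 new=(18,21) → blocked by [16,18]×[17,19], reject

Path: 0 1 2 3 6 7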